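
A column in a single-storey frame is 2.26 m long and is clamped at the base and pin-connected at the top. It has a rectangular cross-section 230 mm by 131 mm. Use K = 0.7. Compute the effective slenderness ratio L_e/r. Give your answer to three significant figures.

λ ≈ 41.8

For a rectangle r_min = b/√12 = 131/√12 = 37.82 mm
L_e = K·L = 0.7 × 2.26 m = 1.582 m = 1582.0 mm
λ = L_e / r_min = 1582.0 / 37.82 = 41.8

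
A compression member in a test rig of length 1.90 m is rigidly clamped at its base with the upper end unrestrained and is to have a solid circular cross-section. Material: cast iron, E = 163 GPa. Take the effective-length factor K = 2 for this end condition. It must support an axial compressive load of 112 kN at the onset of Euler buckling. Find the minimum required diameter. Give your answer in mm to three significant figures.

d ≈ 67.3 mm

L_e = K·L = 2 × 1.90 = 3.800 m
Required I = P_cr·L_e²/(π²E) = 1.120×10^5 × 3.800² / (π² × 1.63×10^11) = 1.005×10^-6 m⁴
I_req = 1.005×10^6 mm⁴
Solid circle: I = πd⁴/64  ⇒  d = (64I/π)^(1/4) = (64×1.005×10^6/π)^(1/4) = 67.3 mm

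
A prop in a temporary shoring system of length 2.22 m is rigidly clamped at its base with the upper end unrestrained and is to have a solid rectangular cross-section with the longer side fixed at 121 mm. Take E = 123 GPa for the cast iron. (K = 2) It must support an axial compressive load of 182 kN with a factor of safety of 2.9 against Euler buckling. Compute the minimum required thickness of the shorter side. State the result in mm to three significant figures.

b ≈ 94.7 mm

Required P_cr = n·P = 2.9 × 182 = 527.8 kN
L_e = K·L = 2 × 2.22 = 4.440 m
Required I = P_cr·L_e²/(π²E) = 5.278×10^5 × 4.440² / (π² × 1.23×10^11) = 8.571×10^-6 m⁴
I_req = 8.571×10^6 mm⁴
Rectangle, weak axis: I_min = h·b³/12 with h = 121 mm fixed  ⇒  b = (12I/h)^(1/3) = 94.7 mm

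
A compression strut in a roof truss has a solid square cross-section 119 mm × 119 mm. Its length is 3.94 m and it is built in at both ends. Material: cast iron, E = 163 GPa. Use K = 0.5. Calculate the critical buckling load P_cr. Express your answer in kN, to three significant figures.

P_cr ≈ 6930 kN

I = a⁴/12 = 119⁴/12 = 1.671×10^7 mm⁴
I = 1.671×10^7 mm⁴ = 1.671×10^-5 m⁴
Effective length L_e = K·L = 0.5 × 3.94 = 1.970 m
P_cr = π²EI / L_e² = π² × 163×10⁹ × 1.671×10^-5 / 1.970² = 6.927×10^6 N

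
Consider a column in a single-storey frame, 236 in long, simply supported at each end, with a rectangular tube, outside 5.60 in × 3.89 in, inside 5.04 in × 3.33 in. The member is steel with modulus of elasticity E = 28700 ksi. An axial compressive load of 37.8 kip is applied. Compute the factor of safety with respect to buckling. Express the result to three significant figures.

n ≈ 1.61

Weak-axis I_min = (h_o·b_o³ − h_i·b_i³)/12 with b_o = 3.89, b_i = 3.330 in (shorter outer/inner sides).
I_min = (5.60×3.89³ − 5.040×3.330³)/12 = 11.96 in⁴
Effective length L_e = K·L = 1 × 236 = 236.0 in
P_cr = π²EI / L_e² = π² × 28700×10³ × 11.96 / 236.0² = 6.083×10^4 lb
Factor of safety n = P_cr / P = 60.830 / 37.8 = 1.61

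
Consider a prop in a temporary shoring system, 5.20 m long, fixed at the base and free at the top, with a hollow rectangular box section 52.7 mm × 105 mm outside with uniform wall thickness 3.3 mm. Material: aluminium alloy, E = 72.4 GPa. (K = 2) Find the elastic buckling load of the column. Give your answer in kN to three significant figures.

Inner dimensions: h_i = 105 − 2×3.3 = 98.40 mm, b_i = 52.7 − 2×3.3 = 46.10 mm
Weak-axis I_min = (h_o·b_o³ − h_i·b_i³)/12 with b_o = 52.7, b_i = 46.10 mm (shorter outer/inner sides).
I_min = (105×52.7³ − 98.40×46.10³)/12 = 4.773×10^5 mm⁴
I = 4.773×10^5 mm⁴ = 4.773×10^-7 m⁴
Effective length L_e = K·L = 2 × 5.20 = 10.40 m
P_cr = π²EI / L_e² = π² × 72.4×10⁹ × 4.773×10^-7 / 10.40² = 3.153×10^3 N

P_cr ≈ 3.15 kN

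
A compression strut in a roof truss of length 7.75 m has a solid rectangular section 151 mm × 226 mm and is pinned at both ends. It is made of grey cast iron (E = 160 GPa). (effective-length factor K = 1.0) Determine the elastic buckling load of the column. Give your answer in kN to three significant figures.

P_cr ≈ 1700 kN

Buckling occurs about the weak axis: I_min = h·b³/12 with b = 151 mm (the shorter side).
I_min = 226×151³/12 = 6.484×10^7 mm⁴
I = 6.484×10^7 mm⁴ = 6.484×10^-5 m⁴
Effective length L_e = K·L = 1 × 7.75 = 7.750 m
P_cr = π²EI / L_e² = π² × 160×10⁹ × 6.484×10^-5 / 7.750² = 1.705×10^6 N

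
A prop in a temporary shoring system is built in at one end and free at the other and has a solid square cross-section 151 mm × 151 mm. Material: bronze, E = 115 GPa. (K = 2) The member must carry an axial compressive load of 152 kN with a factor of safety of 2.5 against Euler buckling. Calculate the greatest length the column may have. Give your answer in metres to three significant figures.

I = a⁴/12 = 151⁴/12 = 4.332×10^7 mm⁴
I = 4.332×10^-5 m⁴
Required critical load P_cr = n·P = 2.5 × 152 = 380.0 kN = 3.800×10^5 N
From P_cr = π²EI/(K·L)²:  L = (1/K)·√(π²EI/P_cr) = (1/2)·√(π²×1.15×10^11×4.332×10^-5/3.800×10^5)
L = 5.69 m

L_max ≈ 5.69 m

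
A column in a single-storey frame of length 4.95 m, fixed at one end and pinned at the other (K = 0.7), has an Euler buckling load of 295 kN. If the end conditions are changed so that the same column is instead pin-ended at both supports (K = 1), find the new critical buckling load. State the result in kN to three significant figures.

P_cr ∝ 1/K², so P_cr,new = P_cr,old × (K_old/K_new)² = 295 × (0.7/1)²
= 295 × 0.4900 = 145 kN

P_cr ≈ 145 kN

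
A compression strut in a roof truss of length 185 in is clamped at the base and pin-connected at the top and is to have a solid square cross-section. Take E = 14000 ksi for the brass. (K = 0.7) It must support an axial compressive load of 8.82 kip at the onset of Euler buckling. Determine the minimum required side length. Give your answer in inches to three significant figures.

L_e = K·L = 0.7 × 185 = 129.5 in
Required I = P_cr·L_e²/(π²E) = 8.820×10^3 × 129.5² / (π² × 1.40×10^7) = 1.070 in⁴
Solid square: I = a⁴/12  ⇒  a = (12I)^(1/4) = (12×1.070)^(1/4) = 1.89 in

a ≈ 1.89 in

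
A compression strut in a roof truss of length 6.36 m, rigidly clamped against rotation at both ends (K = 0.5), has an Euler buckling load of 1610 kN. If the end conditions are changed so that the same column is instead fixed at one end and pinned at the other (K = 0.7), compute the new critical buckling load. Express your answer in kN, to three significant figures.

P_cr ∝ 1/K², so P_cr,new = P_cr,old × (K_old/K_new)² = 1610 × (0.5/0.7)²
= 1610 × 0.5102 = 821 kN

P_cr ≈ 821 kN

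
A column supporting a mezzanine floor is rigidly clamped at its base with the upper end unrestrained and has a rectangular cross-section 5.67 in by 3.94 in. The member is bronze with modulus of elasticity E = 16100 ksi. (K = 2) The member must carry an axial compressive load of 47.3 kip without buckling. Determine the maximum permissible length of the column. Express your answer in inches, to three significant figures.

L_max ≈ 156 in

Buckling occurs about the weak axis: I_min = h·b³/12 with b = 3.94 in (the shorter side).
I_min = 5.67×3.94³/12 = 28.90 in⁴
At the buckling limit P_cr = P = 4.730×10^4 lb
From P_cr = π²EI/(K·L)²:  L = (1/K)·√(π²EI/P_cr) = (1/2)·√(π²×1.61×10^7×28.90/4.730×10^4)
L = 156 in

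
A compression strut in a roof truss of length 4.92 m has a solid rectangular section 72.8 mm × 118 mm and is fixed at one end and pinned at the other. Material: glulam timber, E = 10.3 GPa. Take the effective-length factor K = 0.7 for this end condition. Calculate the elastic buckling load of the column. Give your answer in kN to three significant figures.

Buckling occurs about the weak axis: I_min = h·b³/12 with b = 72.8 mm (the shorter side).
I_min = 118×72.8³/12 = 3.794×10^6 mm⁴
I = 3.794×10^6 mm⁴ = 3.794×10^-6 m⁴
Effective length L_e = K·L = 0.7 × 4.92 = 3.444 m
P_cr = π²EI / L_e² = π² × 10.3×10⁹ × 3.794×10^-6 / 3.444² = 3.252×10^4 N

P_cr ≈ 32.5 kN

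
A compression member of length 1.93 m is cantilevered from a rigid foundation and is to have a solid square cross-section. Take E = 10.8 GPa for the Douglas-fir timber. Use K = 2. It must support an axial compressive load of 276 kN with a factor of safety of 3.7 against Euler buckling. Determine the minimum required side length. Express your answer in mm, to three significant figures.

Required P_cr = n·P = 3.7 × 276 = 1021 kN
L_e = K·L = 2 × 1.93 = 3.860 m
Required I = P_cr·L_e²/(π²E) = 1.021×10^6 × 3.860² / (π² × 1.08×10^10) = 1.427×10^-4 m⁴
I_req = 1.427×10^8 mm⁴
Solid square: I = a⁴/12  ⇒  a = (12I)^(1/4) = (12×1.427×10^8)^(1/4) = 203 mm

a ≈ 203 mm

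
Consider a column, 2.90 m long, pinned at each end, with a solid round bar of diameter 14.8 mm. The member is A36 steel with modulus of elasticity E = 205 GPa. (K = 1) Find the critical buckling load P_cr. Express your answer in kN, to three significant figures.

I = πd⁴/64 = π×14.8⁴/64 = 2.355×10^3 mm⁴
I = 2.355×10^3 mm⁴ = 2.355×10^-9 m⁴
Effective length L_e = K·L = 1 × 2.90 = 2.900 m
P_cr = π²EI / L_e² = π² × 205×10⁹ × 2.355×10^-9 / 2.900² = 566.6 N

P_cr ≈ 0.567 kN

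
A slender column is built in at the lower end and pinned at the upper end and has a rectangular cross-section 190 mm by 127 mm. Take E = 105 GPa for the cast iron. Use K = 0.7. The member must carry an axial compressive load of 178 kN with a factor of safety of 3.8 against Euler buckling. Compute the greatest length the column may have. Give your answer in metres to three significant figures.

L_max ≈ 10.1 m

Buckling occurs about the weak axis: I_min = h·b³/12 with b = 127 mm (the shorter side).
I_min = 190×127³/12 = 3.243×10^7 mm⁴
I = 3.243×10^-5 m⁴
Required critical load P_cr = n·P = 3.8 × 178 = 676.4 kN = 6.764×10^5 N
From P_cr = π²EI/(K·L)²:  L = (1/K)·√(π²EI/P_cr) = (1/0.7)·√(π²×1.05×10^11×3.243×10^-5/6.764×10^5)
L = 10.1 m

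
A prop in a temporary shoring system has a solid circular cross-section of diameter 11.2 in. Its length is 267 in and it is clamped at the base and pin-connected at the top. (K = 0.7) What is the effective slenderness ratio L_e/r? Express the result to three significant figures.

λ ≈ 66.8

For a solid circle r = d/4 = 11.2/4 = 2.800 in
L_e = K·L = 0.7 × 267 = 186.9 in
λ = L_e / r_min = 186.90 / 2.800 = 66.8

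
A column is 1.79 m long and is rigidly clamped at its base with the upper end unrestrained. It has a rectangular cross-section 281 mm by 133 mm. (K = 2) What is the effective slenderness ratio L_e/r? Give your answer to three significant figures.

λ ≈ 93.2

Buckling occurs about the weak axis: I_min = h·b³/12 with b = 133 mm (the shorter side).
I_min = 281×133³/12 = 5.509×10^7 mm⁴
A = 3.737×10^4 mm²;  r_min = √(I/A) = √(5.509×10^7/3.737×10^4) = 38.39 mm
L_e = K·L = 2 × 1.79 m = 3.580 m = 3580.0 mm
λ = L_e / r_min = 3580.0 / 38.39 = 93.2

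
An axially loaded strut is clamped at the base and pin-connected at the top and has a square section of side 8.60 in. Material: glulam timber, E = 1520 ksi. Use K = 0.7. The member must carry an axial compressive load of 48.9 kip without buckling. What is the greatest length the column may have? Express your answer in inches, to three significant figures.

I = a⁴/12 = 8.60⁴/12 = 455.8 in⁴
At the buckling limit P_cr = P = 4.890×10^4 lb
From P_cr = π²EI/(K·L)²:  L = (1/K)·√(π²EI/P_cr) = (1/0.7)·√(π²×1.52×10^6×455.8/4.890×10^4)
L = 534 in

L_max ≈ 534 in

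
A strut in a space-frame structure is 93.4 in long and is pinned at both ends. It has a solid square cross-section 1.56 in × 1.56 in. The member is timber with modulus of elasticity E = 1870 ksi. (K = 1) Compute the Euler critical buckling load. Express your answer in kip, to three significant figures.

P_cr ≈ 1.04 kip

I = a⁴/12 = 1.56⁴/12 = 0.4935 in⁴
Effective length L_e = K·L = 1 × 93.4 = 93.40 in
P_cr = π²EI / L_e² = π² × 1870×10³ × 0.4935 / 93.40² = 1.044×10^3 lb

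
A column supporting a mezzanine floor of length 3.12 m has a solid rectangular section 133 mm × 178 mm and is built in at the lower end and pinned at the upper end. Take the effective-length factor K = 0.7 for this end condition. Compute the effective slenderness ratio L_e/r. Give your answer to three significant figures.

λ ≈ 56.9

Buckling occurs about the weak axis: I_min = h·b³/12 with b = 133 mm (the shorter side).
I_min = 178×133³/12 = 3.490×10^7 mm⁴
A = 2.367×10^4 mm²;  r_min = √(I/A) = √(3.490×10^7/2.367×10^4) = 38.39 mm
L_e = K·L = 0.7 × 3.12 m = 2.184 m = 2184.0 mm
λ = L_e / r_min = 2184.0 / 38.39 = 56.9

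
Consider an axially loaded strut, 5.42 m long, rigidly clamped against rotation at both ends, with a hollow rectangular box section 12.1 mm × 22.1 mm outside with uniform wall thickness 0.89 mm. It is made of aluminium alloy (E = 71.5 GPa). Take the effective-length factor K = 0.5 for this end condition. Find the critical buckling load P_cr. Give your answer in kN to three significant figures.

P_cr ≈ 0.135 kN

Inner dimensions: h_i = 22.1 − 2×0.89 = 20.32 mm, b_i = 12.1 − 2×0.89 = 10.32 mm
Weak-axis I_min = (h_o·b_o³ − h_i·b_i³)/12 with b_o = 12.1, b_i = 10.32 mm (shorter outer/inner sides).
I_min = (22.1×12.1³ − 20.32×10.32³)/12 = 1.401×10^3 mm⁴
I = 1.401×10^3 mm⁴ = 1.401×10^-9 m⁴
Effective length L_e = K·L = 0.5 × 5.42 = 2.710 m
P_cr = π²EI / L_e² = π² × 71.5×10⁹ × 1.401×10^-9 / 2.710² = 134.7 N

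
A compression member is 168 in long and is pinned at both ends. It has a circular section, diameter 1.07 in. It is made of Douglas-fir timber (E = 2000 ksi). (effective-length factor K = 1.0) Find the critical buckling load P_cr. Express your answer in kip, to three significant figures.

I = πd⁴/64 = π×1.07⁴/64 = 6.434×10^-2 in⁴
Effective length L_e = K·L = 1 × 168 = 168.0 in
P_cr = π²EI / L_e² = π² × 2000×10³ × 6.434×10^-2 / 168.0² = 45.00 lb

P_cr ≈ 0.0450 kip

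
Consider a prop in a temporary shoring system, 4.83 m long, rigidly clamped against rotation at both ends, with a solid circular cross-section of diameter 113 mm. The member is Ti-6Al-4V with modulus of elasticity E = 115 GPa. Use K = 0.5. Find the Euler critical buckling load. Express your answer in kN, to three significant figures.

P_cr ≈ 1560 kN

I = πd⁴/64 = π×113⁴/64 = 8.004×10^6 mm⁴
I = 8.004×10^6 mm⁴ = 8.004×10^-6 m⁴
Effective length L_e = K·L = 0.5 × 4.83 = 2.415 m
P_cr = π²EI / L_e² = π² × 115×10⁹ × 8.004×10^-6 / 2.415² = 1.558×10^6 N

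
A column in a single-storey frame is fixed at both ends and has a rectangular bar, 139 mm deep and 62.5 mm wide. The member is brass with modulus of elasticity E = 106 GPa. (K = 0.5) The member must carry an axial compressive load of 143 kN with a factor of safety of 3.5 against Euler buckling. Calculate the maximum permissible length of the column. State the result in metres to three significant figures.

Buckling occurs about the weak axis: I_min = h·b³/12 with b = 62.5 mm (the shorter side).
I_min = 139×62.5³/12 = 2.828×10^6 mm⁴
I = 2.828×10^-6 m⁴
Required critical load P_cr = n·P = 3.5 × 143 = 500.5 kN = 5.005×10^5 N
From P_cr = π²EI/(K·L)²:  L = (1/K)·√(π²EI/P_cr) = (1/0.5)·√(π²×1.06×10^11×2.828×10^-6/5.005×10^5)
L = 4.86 m

L_max ≈ 4.86 m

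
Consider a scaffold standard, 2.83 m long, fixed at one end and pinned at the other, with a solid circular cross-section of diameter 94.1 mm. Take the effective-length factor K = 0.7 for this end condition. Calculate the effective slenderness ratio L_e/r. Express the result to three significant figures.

λ ≈ 84.2

For a solid circle r = d/4 = 94.1/4 = 23.52 mm
L_e = K·L = 0.7 × 2.83 m = 1.981 m = 1981.0 mm
λ = L_e / r_min = 1981.0 / 23.52 = 84.2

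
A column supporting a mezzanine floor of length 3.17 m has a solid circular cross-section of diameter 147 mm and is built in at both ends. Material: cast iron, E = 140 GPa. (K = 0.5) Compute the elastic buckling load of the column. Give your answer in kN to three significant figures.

I = πd⁴/64 = π×147⁴/64 = 2.292×10^7 mm⁴
I = 2.292×10^7 mm⁴ = 2.292×10^-5 m⁴
Effective length L_e = K·L = 0.5 × 3.17 = 1.585 m
P_cr = π²EI / L_e² = π² × 140×10⁹ × 2.292×10^-5 / 1.585² = 1.261×10^7 N

P_cr ≈ 12600 kN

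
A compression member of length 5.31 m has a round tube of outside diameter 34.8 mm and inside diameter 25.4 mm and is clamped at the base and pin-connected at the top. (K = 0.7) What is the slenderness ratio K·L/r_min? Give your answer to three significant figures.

d_o = 34.8 mm, d_i = 25.4 mm
I = π(d_o⁴ − d_i⁴)/64 = π(34.8⁴ − 25.40⁴)/64 = 5.156×10^4 mm⁴
A = 444.4 mm²;  r_min = √(I/A) = √(5.156×10^4/444.4) = 10.77 mm
L_e = K·L = 0.7 × 5.31 m = 3.717 m = 3717.0 mm
λ = L_e / r_min = 3717.0 / 10.77 = 345

λ ≈ 345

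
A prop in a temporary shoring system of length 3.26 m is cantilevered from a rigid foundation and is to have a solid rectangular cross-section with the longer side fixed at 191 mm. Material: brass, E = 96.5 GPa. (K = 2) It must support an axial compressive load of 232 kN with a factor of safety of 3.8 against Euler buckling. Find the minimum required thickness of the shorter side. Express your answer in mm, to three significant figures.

Required P_cr = n·P = 3.8 × 232 = 881.6 kN
L_e = K·L = 2 × 3.26 = 6.520 m
Required I = P_cr·L_e²/(π²E) = 8.816×10^5 × 6.520² / (π² × 9.65×10^10) = 3.935×10^-5 m⁴
I_req = 3.935×10^7 mm⁴
Rectangle, weak axis: I_min = h·b³/12 with h = 191 mm fixed  ⇒  b = (12I/h)^(1/3) = 135 mm

b ≈ 135 mm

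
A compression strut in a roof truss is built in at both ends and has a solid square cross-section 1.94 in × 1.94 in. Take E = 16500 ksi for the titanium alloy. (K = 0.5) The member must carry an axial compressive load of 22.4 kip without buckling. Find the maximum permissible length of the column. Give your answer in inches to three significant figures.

L_max ≈ 185 in

I = a⁴/12 = 1.94⁴/12 = 1.180 in⁴
At the buckling limit P_cr = P = 2.240×10^4 lb
From P_cr = π²EI/(K·L)²:  L = (1/K)·√(π²EI/P_cr) = (1/0.5)·√(π²×1.65×10^7×1.180/2.240×10^4)
L = 185 in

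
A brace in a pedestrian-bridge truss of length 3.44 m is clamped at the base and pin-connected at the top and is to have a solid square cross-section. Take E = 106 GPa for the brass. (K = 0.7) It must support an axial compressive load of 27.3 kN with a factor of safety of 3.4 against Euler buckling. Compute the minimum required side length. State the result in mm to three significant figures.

Required P_cr = n·P = 3.4 × 27.3 = 92.82 kN
L_e = K·L = 0.7 × 3.44 = 2.408 m
Required I = P_cr·L_e²/(π²E) = 9.282×10^4 × 2.408² / (π² × 1.06×10^11) = 5.145×10^-7 m⁴
I_req = 5.145×10^5 mm⁴
Solid square: I = a⁴/12  ⇒  a = (12I)^(1/4) = (12×5.145×10^5)^(1/4) = 49.8 mm

a ≈ 49.8 mm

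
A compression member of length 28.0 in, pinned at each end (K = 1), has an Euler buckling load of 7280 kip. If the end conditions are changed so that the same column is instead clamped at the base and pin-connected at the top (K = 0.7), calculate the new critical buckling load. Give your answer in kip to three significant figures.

P_cr ≈ 14900 kip

P_cr ∝ 1/K², so P_cr,new = P_cr,old × (K_old/K_new)² = 7280 × (1/0.7)²
= 7280 × 2.041 = 14900 kip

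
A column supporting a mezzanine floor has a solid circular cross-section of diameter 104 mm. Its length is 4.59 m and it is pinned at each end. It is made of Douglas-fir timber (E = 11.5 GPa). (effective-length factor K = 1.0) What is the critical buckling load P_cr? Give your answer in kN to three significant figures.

I = πd⁴/64 = π×104⁴/64 = 5.743×10^6 mm⁴
I = 5.743×10^6 mm⁴ = 5.743×10^-6 m⁴
Effective length L_e = K·L = 1 × 4.59 = 4.590 m
P_cr = π²EI / L_e² = π² × 11.5×10⁹ × 5.743×10^-6 / 4.590² = 3.094×10^4 N

P_cr ≈ 30.9 kN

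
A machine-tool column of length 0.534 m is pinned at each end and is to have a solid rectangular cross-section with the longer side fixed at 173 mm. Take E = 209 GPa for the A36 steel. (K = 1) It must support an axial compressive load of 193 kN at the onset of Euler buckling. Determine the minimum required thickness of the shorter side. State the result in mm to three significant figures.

L_e = K·L = 1 × 0.534 = 0.5340 m
Required I = P_cr·L_e²/(π²E) = 1.930×10^5 × 0.5340² / (π² × 2.09×10^11) = 2.668×10^-8 m⁴
I_req = 2.668×10^4 mm⁴
Rectangle, weak axis: I_min = h·b³/12 with h = 173 mm fixed  ⇒  b = (12I/h)^(1/3) = 12.3 mm

b ≈ 12.3 mm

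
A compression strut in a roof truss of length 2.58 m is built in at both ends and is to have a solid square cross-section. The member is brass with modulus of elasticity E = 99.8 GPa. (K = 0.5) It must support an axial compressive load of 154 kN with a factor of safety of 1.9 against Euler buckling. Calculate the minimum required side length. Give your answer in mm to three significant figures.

a ≈ 49.4 mm

Required P_cr = n·P = 1.9 × 154 = 292.6 kN
L_e = K·L = 0.5 × 2.58 = 1.290 m
Required I = P_cr·L_e²/(π²E) = 2.926×10^5 × 1.290² / (π² × 9.98×10^10) = 4.943×10^-7 m⁴
I_req = 4.943×10^5 mm⁴
Solid square: I = a⁴/12  ⇒  a = (12I)^(1/4) = (12×4.943×10^5)^(1/4) = 49.4 mm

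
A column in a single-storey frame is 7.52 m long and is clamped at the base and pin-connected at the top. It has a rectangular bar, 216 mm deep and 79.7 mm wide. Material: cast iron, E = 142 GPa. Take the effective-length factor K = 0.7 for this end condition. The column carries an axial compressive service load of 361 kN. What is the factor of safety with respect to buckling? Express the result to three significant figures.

Buckling occurs about the weak axis: I_min = h·b³/12 with b = 79.7 mm (the shorter side).
I_min = 216×79.7³/12 = 9.113×10^6 mm⁴
I = 9.113×10^6 mm⁴ = 9.113×10^-6 m⁴
Effective length L_e = K·L = 0.7 × 7.52 = 5.264 m
P_cr = π²EI / L_e² = π² × 142×10⁹ × 9.113×10^-6 / 5.264² = 4.609×10^5 N
Factor of safety n = P_cr / P = 460.90 / 361 = 1.28

n ≈ 1.28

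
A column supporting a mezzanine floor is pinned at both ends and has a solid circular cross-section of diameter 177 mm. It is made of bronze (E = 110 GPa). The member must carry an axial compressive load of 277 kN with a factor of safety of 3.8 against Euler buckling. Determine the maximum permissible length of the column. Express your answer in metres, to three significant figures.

I = πd⁴/64 = π×177⁴/64 = 4.818×10^7 mm⁴
I = 4.818×10^-5 m⁴
Required critical load P_cr = n·P = 3.8 × 277 = 1053 kN = 1.053×10^6 N
From P_cr = π²EI/(K·L)²:  L = (1/K)·√(π²EI/P_cr) = (1/1)·√(π²×1.10×10^11×4.818×10^-5/1.053×10^6)
L = 7.05 m

L_max ≈ 7.05 m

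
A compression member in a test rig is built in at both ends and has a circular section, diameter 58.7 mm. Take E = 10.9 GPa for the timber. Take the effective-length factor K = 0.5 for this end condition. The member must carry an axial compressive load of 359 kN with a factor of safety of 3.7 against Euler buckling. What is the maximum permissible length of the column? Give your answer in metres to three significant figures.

I = πd⁴/64 = π×58.7⁴/64 = 5.828×10^5 mm⁴
I = 5.828×10^-7 m⁴
Required critical load P_cr = n·P = 3.7 × 359 = 1328 kN = 1.328×10^6 N
From P_cr = π²EI/(K·L)²:  L = (1/K)·√(π²EI/P_cr) = (1/0.5)·√(π²×1.09×10^10×5.828×10^-7/1.328×10^6)
L = 0.435 m

L_max ≈ 0.435 m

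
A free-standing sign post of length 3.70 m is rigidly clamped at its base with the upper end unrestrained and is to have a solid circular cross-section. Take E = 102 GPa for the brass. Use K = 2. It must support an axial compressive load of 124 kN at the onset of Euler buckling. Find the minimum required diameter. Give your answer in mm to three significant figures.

d ≈ 108 mm

L_e = K·L = 2 × 3.70 = 7.400 m
Required I = P_cr·L_e²/(π²E) = 1.240×10^5 × 7.400² / (π² × 1.02×10^11) = 6.745×10^-6 m⁴
I_req = 6.745×10^6 mm⁴
Solid circle: I = πd⁴/64  ⇒  d = (64I/π)^(1/4) = (64×6.745×10^6/π)^(1/4) = 108 mm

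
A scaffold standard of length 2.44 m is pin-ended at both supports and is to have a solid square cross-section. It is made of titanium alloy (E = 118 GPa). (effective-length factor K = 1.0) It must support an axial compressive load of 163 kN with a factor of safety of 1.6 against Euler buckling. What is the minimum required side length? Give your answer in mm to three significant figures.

Required P_cr = n·P = 1.6 × 163 = 260.8 kN
L_e = K·L = 1 × 2.44 = 2.440 m
Required I = P_cr·L_e²/(π²E) = 2.608×10^5 × 2.440² / (π² × 1.18×10^11) = 1.333×10^-6 m⁴
I_req = 1.333×10^6 mm⁴
Solid square: I = a⁴/12  ⇒  a = (12I)^(1/4) = (12×1.333×10^6)^(1/4) = 63.2 mm

a ≈ 63.2 mm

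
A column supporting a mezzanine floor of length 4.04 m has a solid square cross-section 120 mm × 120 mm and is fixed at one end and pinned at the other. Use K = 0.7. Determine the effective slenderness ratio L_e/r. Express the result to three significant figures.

I = a⁴/12 = 120⁴/12 = 1.728×10^7 mm⁴
A = 1.440×10^4 mm²;  r_min = √(I/A) = √(1.728×10^7/1.440×10^4) = 34.64 mm
L_e = K·L = 0.7 × 4.04 m = 2.828 m = 2828.0 mm
λ = L_e / r_min = 2828.0 / 34.64 = 81.6

λ ≈ 81.6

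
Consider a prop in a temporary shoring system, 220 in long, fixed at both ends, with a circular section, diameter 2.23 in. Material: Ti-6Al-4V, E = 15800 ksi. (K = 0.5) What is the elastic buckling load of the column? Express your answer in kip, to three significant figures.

P_cr ≈ 15.6 kip

I = πd⁴/64 = π×2.23⁴/64 = 1.214 in⁴
Effective length L_e = K·L = 0.5 × 220 = 110.0 in
P_cr = π²EI / L_e² = π² × 15800×10³ × 1.214 / 110.0² = 1.564×10^4 lb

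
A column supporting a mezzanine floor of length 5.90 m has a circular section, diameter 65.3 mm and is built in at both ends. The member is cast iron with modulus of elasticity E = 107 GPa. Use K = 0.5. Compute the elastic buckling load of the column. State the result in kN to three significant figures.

P_cr ≈ 108 kN

I = πd⁴/64 = π×65.3⁴/64 = 8.925×10^5 mm⁴
I = 8.925×10^5 mm⁴ = 8.925×10^-7 m⁴
Effective length L_e = K·L = 0.5 × 5.90 = 2.950 m
P_cr = π²EI / L_e² = π² × 107×10⁹ × 8.925×10^-7 / 2.950² = 1.083×10^5 N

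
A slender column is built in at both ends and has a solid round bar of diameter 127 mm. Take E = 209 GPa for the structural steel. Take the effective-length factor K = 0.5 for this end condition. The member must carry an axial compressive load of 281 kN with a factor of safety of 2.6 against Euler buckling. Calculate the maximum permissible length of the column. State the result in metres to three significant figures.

I = πd⁴/64 = π×127⁴/64 = 1.277×10^7 mm⁴
I = 1.277×10^-5 m⁴
Required critical load P_cr = n·P = 2.6 × 281 = 730.6 kN = 7.306×10^5 N
From P_cr = π²EI/(K·L)²:  L = (1/K)·√(π²EI/P_cr) = (1/0.5)·√(π²×2.09×10^11×1.277×10^-5/7.306×10^5)
L = 12.0 m

L_max ≈ 12.0 m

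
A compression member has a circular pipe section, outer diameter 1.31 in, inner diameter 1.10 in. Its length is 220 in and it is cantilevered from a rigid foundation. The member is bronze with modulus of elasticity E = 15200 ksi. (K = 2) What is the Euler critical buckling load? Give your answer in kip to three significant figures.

d_o = 1.31 in, d_i = 1.10 in
I = π(d_o⁴ − d_i⁴)/64 = π(1.31⁴ − 1.100⁴)/64 = 7.269×10^-2 in⁴
Effective length L_e = K·L = 2 × 220 = 440.0 in
P_cr = π²EI / L_e² = π² × 15200×10³ × 7.269×10^-2 / 440.0² = 56.33 lb

P_cr ≈ 0.0563 kip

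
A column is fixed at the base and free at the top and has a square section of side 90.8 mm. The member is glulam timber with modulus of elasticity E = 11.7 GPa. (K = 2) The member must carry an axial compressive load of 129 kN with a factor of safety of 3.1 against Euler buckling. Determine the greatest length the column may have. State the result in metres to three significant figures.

I = a⁴/12 = 90.8⁴/12 = 5.665×10^6 mm⁴
I = 5.665×10^-6 m⁴
Required critical load P_cr = n·P = 3.1 × 129 = 399.9 kN = 3.999×10^5 N
From P_cr = π²EI/(K·L)²:  L = (1/K)·√(π²EI/P_cr) = (1/2)·√(π²×1.17×10^10×5.665×10^-6/3.999×10^5)
L = 0.639 m

L_max ≈ 0.639 m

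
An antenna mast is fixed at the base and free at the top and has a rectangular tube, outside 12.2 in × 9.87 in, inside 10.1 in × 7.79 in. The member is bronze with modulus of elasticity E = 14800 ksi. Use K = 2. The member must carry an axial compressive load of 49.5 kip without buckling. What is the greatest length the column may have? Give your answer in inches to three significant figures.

Weak-axis I_min = (h_o·b_o³ − h_i·b_i³)/12 with b_o = 9.87, b_i = 7.790 in (shorter outer/inner sides).
I_min = (12.2×9.87³ − 10.10×7.790³)/12 = 579.6 in⁴
At the buckling limit P_cr = P = 4.950×10^4 lb
From P_cr = π²EI/(K·L)²:  L = (1/K)·√(π²EI/P_cr) = (1/2)·√(π²×1.48×10^7×579.6/4.950×10^4)
L = 654 in

L_max ≈ 654 in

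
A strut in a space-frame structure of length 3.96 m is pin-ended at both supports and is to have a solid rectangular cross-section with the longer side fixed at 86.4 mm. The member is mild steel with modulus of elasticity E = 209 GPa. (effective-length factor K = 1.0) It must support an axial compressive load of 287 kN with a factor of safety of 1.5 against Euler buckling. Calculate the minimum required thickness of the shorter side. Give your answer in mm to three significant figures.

Required P_cr = n·P = 1.5 × 287 = 430.5 kN
L_e = K·L = 1 × 3.96 = 3.960 m
Required I = P_cr·L_e²/(π²E) = 4.305×10^5 × 3.960² / (π² × 2.09×10^11) = 3.273×10^-6 m⁴
I_req = 3.273×10^6 mm⁴
Rectangle, weak axis: I_min = h·b³/12 with h = 86.4 mm fixed  ⇒  b = (12I/h)^(1/3) = 76.9 mm

b ≈ 76.9 mm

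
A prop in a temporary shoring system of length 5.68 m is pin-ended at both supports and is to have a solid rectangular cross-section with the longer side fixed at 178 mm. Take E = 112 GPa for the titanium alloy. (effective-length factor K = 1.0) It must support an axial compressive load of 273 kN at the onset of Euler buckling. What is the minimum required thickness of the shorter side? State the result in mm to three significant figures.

L_e = K·L = 1 × 5.68 = 5.680 m
Required I = P_cr·L_e²/(π²E) = 2.730×10^5 × 5.680² / (π² × 1.12×10^11) = 7.968×10^-6 m⁴
I_req = 7.968×10^6 mm⁴
Rectangle, weak axis: I_min = h·b³/12 with h = 178 mm fixed  ⇒  b = (12I/h)^(1/3) = 81.3 mm

b ≈ 81.3 mm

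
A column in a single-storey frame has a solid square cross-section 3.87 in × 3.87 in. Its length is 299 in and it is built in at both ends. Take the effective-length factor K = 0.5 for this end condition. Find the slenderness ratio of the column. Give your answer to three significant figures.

For a square r = a/√12 = 3.87/√12 = 1.117 in
L_e = K·L = 0.5 × 299 = 149.5 in
λ = L_e / r_min = 149.50 / 1.117 = 134

λ ≈ 134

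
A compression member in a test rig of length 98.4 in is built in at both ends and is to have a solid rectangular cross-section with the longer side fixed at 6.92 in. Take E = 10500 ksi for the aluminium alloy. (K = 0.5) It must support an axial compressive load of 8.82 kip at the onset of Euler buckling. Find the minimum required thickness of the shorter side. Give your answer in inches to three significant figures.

b ≈ 0.710 in

L_e = K·L = 0.5 × 98.4 = 49.20 in
Required I = P_cr·L_e²/(π²E) = 8.820×10^3 × 49.20² / (π² × 1.05×10^7) = 0.2060 in⁴
Rectangle, weak axis: I_min = h·b³/12 with h = 6.92 in fixed  ⇒  b = (12I/h)^(1/3) = 0.710 in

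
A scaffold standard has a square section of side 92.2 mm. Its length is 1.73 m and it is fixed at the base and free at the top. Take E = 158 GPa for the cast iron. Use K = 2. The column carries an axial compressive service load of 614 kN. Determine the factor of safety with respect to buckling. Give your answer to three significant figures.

I = a⁴/12 = 92.2⁴/12 = 6.022×10^6 mm⁴
I = 6.022×10^6 mm⁴ = 6.022×10^-6 m⁴
Effective length L_e = K·L = 2 × 1.73 = 3.460 m
P_cr = π²EI / L_e² = π² × 158×10⁹ × 6.022×10^-6 / 3.460² = 7.844×10^5 N
Factor of safety n = P_cr / P = 784.42 / 614 = 1.28

n ≈ 1.28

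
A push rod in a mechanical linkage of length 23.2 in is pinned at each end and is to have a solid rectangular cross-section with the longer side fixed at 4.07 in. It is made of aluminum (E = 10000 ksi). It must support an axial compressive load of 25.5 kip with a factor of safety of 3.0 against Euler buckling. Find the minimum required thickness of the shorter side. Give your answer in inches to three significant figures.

b ≈ 1.07 in

Required P_cr = n·P = 3.0 × 25.5 = 76.50 kip
L_e = K·L = 1 × 23.2 = 23.20 in
Required I = P_cr·L_e²/(π²E) = 7.650×10^4 × 23.20² / (π² × 1.00×10^7) = 0.4172 in⁴
Rectangle, weak axis: I_min = h·b³/12 with h = 4.07 in fixed  ⇒  b = (12I/h)^(1/3) = 1.07 in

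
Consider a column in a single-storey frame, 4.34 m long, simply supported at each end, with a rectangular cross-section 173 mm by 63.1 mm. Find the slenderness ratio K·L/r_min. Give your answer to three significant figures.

λ ≈ 238

Buckling occurs about the weak axis: I_min = h·b³/12 with b = 63.1 mm (the shorter side).
I_min = 173×63.1³/12 = 3.622×10^6 mm⁴
A = 1.092×10^4 mm²;  r_min = √(I/A) = √(3.622×10^6/1.092×10^4) = 18.22 mm
L_e = K·L = 1 × 4.34 m = 4.340 m = 4340.0 mm
λ = L_e / r_min = 4340.0 / 18.22 = 238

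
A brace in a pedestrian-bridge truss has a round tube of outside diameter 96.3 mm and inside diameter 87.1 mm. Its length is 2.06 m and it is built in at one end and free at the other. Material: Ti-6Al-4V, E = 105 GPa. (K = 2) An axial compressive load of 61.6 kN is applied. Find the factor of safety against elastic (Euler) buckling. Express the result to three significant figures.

n ≈ 1.38

d_o = 96.3 mm, d_i = 87.1 mm
I = π(d_o⁴ − d_i⁴)/64 = π(96.3⁴ − 87.10⁴)/64 = 1.396×10^6 mm⁴
I = 1.396×10^6 mm⁴ = 1.396×10^-6 m⁴
Effective length L_e = K·L = 2 × 2.06 = 4.120 m
P_cr = π²EI / L_e² = π² × 105×10⁹ × 1.396×10^-6 / 4.120² = 8.525×10^4 N
Factor of safety n = P_cr / P = 85.253 / 61.6 = 1.38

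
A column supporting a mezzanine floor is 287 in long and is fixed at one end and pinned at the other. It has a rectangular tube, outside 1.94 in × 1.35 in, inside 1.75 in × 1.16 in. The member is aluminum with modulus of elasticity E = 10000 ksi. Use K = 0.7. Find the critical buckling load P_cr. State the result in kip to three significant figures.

P_cr ≈ 0.416 kip

Weak-axis I_min = (h_o·b_o³ − h_i·b_i³)/12 with b_o = 1.35, b_i = 1.160 in (shorter outer/inner sides).
I_min = (1.94×1.35³ − 1.750×1.160³)/12 = 0.1701 in⁴
Effective length L_e = K·L = 0.7 × 287 = 200.9 in
P_cr = π²EI / L_e² = π² × 10000×10³ × 0.1701 / 200.9² = 416.0 lb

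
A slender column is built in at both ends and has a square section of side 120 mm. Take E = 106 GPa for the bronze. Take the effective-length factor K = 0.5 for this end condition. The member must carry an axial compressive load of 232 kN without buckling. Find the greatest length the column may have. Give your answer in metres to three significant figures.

I = a⁴/12 = 120⁴/12 = 1.728×10^7 mm⁴
I = 1.728×10^-5 m⁴
At the buckling limit P_cr = P = 2.320×10^5 N
From P_cr = π²EI/(K·L)²:  L = (1/K)·√(π²EI/P_cr) = (1/0.5)·√(π²×1.06×10^11×1.728×10^-5/2.320×10^5)
L = 17.7 m

L_max ≈ 17.7 m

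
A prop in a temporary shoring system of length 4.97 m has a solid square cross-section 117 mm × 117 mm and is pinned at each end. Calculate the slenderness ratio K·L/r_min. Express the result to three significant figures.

I = a⁴/12 = 117⁴/12 = 1.562×10^7 mm⁴
A = 1.369×10^4 mm²;  r_min = √(I/A) = √(1.562×10^7/1.369×10^4) = 33.77 mm
L_e = K·L = 1 × 4.97 m = 4.970 m = 4970.0 mm
λ = L_e / r_min = 4970.0 / 33.77 = 147

λ ≈ 147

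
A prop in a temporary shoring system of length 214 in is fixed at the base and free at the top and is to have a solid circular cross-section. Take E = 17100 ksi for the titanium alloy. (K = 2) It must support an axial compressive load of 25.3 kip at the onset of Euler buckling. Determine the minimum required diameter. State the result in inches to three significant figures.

d ≈ 4.86 in

L_e = K·L = 2 × 214 = 428.0 in
Required I = P_cr·L_e²/(π²E) = 2.530×10^4 × 428.0² / (π² × 1.71×10^7) = 27.46 in⁴
Solid circle: I = πd⁴/64  ⇒  d = (64I/π)^(1/4) = (64×27.46/π)^(1/4) = 4.86 in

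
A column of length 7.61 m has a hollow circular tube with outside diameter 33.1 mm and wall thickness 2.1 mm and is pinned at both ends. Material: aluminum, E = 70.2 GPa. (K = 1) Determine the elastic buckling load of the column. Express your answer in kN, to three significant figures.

Inner diameter d_i = 33.1 − 2×2.1 = 28.90 mm
I = π(d_o⁴ − d_i⁴)/64 = π(33.1⁴ − 28.90⁴)/64 = 2.468×10^4 mm⁴
I = 2.468×10^4 mm⁴ = 2.468×10^-8 m⁴
Effective length L_e = K·L = 1 × 7.61 = 7.610 m
P_cr = π²EI / L_e² = π² × 70.2×10⁹ × 2.468×10^-8 / 7.610² = 295.3 N

P_cr ≈ 0.295 kN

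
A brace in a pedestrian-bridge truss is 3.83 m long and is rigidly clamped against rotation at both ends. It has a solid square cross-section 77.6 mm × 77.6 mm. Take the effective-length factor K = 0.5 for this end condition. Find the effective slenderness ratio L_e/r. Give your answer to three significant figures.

For a square r = a/√12 = 77.6/√12 = 22.40 mm
L_e = K·L = 0.5 × 3.83 m = 1.915 m = 1915.0 mm
λ = L_e / r_min = 1915.0 / 22.40 = 85.5

λ ≈ 85.5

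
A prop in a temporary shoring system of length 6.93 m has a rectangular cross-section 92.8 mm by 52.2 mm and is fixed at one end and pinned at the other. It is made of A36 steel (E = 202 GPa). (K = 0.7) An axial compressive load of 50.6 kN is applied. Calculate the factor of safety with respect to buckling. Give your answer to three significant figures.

n ≈ 1.84

Buckling occurs about the weak axis: I_min = h·b³/12 with b = 52.2 mm (the shorter side).
I_min = 92.8×52.2³/12 = 1.100×10^6 mm⁴
I = 1.100×10^6 mm⁴ = 1.100×10^-6 m⁴
Effective length L_e = K·L = 0.7 × 6.93 = 4.851 m
P_cr = π²EI / L_e² = π² × 202×10⁹ × 1.100×10^-6 / 4.851² = 9.319×10^4 N
Factor of safety n = P_cr / P = 93.189 / 50.6 = 1.84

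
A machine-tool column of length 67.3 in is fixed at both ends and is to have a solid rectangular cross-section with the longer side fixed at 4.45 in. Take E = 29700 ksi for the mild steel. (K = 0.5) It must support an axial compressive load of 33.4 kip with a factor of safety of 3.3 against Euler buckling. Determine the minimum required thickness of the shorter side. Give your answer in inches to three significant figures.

Required P_cr = n·P = 3.3 × 33.4 = 110.2 kip
L_e = K·L = 0.5 × 67.3 = 33.65 in
Required I = P_cr·L_e²/(π²E) = 1.102×10^5 × 33.65² / (π² × 2.97×10^7) = 0.4258 in⁴
Rectangle, weak axis: I_min = h·b³/12 with h = 4.45 in fixed  ⇒  b = (12I/h)^(1/3) = 1.05 in

b ≈ 1.05 in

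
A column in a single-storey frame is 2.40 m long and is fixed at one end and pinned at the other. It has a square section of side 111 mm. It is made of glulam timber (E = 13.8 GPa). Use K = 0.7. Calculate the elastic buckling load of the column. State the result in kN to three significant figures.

I = a⁴/12 = 111⁴/12 = 1.265×10^7 mm⁴
I = 1.265×10^7 mm⁴ = 1.265×10^-5 m⁴
Effective length L_e = K·L = 0.7 × 2.40 = 1.680 m
P_cr = π²EI / L_e² = π² × 13.8×10⁹ × 1.265×10^-5 / 1.680² = 6.105×10^5 N

P_cr ≈ 610 kN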